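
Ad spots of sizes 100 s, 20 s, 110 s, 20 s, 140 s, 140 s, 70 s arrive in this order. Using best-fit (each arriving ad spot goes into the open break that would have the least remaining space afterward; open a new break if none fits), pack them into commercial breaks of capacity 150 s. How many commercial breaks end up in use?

5

  100 → break 1 (new)  [load 100/150]
  20 → break 1  [load 120/150]
  110 → break 2 (new)  [load 110/150]
  20 → break 1  [load 140/150]
  140 → break 3 (new)  [load 140/150]
  140 → break 4 (new)  [load 140/150]
  70 → break 5 (new)  [load 70/150]
5 commercial breaks opened.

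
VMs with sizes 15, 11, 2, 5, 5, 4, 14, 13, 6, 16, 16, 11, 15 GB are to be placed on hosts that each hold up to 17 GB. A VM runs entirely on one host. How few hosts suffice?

9

Total = 16 + 16 + 15 + 15 + 14 + 13 + 11 + 11 + 6 + 5 + 5 + 4 + 2 = 133 GB.
Lower bound: ⌈133/17⌉ = 8 hosts.
A packing using 9 hosts:
  host 1: 16 = 16
  host 2: 16 = 16
  host 3: 15 + 2 = 17
  host 4: 15 = 15
  host 5: 14 = 14
  host 6: 13 + 4 = 17
  host 7: 11 + 6 = 17
  host 8: 11 + 5 = 16
  host 9: 5 = 5
No arrangement into 8 hosts stays within capacity, so 9 is optimal.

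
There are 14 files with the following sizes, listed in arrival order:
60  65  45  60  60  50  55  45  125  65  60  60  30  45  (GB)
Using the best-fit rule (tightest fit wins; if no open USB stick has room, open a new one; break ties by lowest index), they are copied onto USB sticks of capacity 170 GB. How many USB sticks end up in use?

5

  60 → USB stick 1 (new)  [load 60/170]
  65 → USB stick 1  [load 125/170]
  45 → USB stick 1  [load 170/170]
  60 → USB stick 2 (new)  [load 60/170]
  60 → USB stick 2  [load 120/170]
  50 → USB stick 2  [load 170/170]
  55 → USB stick 3 (new)  [load 55/170]
  45 → USB stick 3  [load 100/170]
  125 → USB stick 4 (new)  [load 125/170]
  65 → USB stick 3  [load 165/170]
  60 → USB stick 5 (new)  [load 60/170]
  60 → USB stick 5  [load 120/170]
  30 → USB stick 4  [load 155/170]
  45 → USB stick 5  [load 165/170]
5 USB sticks opened.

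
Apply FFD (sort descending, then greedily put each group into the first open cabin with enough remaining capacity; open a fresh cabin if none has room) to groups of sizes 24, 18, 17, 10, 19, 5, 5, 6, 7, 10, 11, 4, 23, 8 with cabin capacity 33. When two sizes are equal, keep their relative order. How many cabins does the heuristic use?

6

Sorted descending: 24, 23, 19, 18, 17, 11, 10, 10, 8, 7, 6, 5, 5, 4.
  24 → cabin 1 (new)  [load 24/33]
  23 → cabin 2 (new)  [load 23/33]
  19 → cabin 3 (new)  [load 19/33]
  18 → cabin 4 (new)  [load 18/33]
  17 → cabin 5 (new)  [load 17/33]
  11 → cabin 3  [load 30/33]
  10 → cabin 2  [load 33/33]
  10 → cabin 4  [load 28/33]
  8 → cabin 1  [load 32/33]
  7 → cabin 5  [load 24/33]
  6 → cabin 5  [load 30/33]
  5 → cabin 4  [load 33/33]
  5 → cabin 6 (new)  [load 5/33]
  4 → cabin 6  [load 9/33]
6 cabins opened.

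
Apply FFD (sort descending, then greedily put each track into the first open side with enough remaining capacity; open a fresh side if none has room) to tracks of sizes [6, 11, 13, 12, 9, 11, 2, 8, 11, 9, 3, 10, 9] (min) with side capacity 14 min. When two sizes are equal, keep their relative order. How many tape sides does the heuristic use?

10

Sorted descending: 13, 12, 11, 11, 11, 10, 9, 9, 9, 8, 6, 3, 2.
  13 → side 1 (new)  [load 13/14]
  12 → side 2 (new)  [load 12/14]
  11 → side 3 (new)  [load 11/14]
  11 → side 4 (new)  [load 11/14]
  11 → side 5 (new)  [load 11/14]
  10 → side 6 (new)  [load 10/14]
  9 → side 7 (new)  [load 9/14]
  9 → side 8 (new)  [load 9/14]
  9 → side 9 (new)  [load 9/14]
  8 → side 10 (new)  [load 8/14]
  6 → side 10  [load 14/14]
  3 → side 3  [load 14/14]
  2 → side 2  [load 14/14]
10 tape sides opened.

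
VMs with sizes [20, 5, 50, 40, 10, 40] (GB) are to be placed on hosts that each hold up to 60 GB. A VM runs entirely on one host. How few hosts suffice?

3

Total = 50 + 40 + 40 + 20 + 10 + 5 = 165 GB.
Lower bound: ⌈165/60⌉ = 3 hosts.
A packing using 3 hosts:
  host 1: 50 + 10 = 60
  host 2: 40 + 20 = 60
  host 3: 40 + 5 = 45
This matches the lower bound, so 3 is optimal.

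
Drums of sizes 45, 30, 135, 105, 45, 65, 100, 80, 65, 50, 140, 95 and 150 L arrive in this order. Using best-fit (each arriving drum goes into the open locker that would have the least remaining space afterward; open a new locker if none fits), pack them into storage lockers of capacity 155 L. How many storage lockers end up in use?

8

  45 → locker 1 (new)  [load 45/155]
  30 → locker 1  [load 75/155]
  135 → locker 2 (new)  [load 135/155]
  105 → locker 3 (new)  [load 105/155]
  45 → locker 3  [load 150/155]
  65 → locker 1  [load 140/155]
  100 → locker 4 (new)  [load 100/155]
  80 → locker 5 (new)  [load 80/155]
  65 → locker 5  [load 145/155]
  50 → locker 4  [load 150/155]
  140 → locker 6 (new)  [load 140/155]
  95 → locker 7 (new)  [load 95/155]
  150 → locker 8 (new)  [load 150/155]
8 storage lockers opened.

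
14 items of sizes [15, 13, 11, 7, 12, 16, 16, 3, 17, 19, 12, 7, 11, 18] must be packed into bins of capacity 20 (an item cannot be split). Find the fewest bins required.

11

Total = 19 + 18 + 17 + 16 + 16 + 15 + 13 + 12 + 12 + 11 + 11 + 7 + 7 + 3 = 177.
Lower bound: ⌈177/20⌉ = 9 bins.
Also, 11 items each exceed 10, and no two of those can share a bin, so at least 11 bins are needed.
A packing using 11 bins:
  bin 1: 19 = 19
  bin 2: 18 = 18
  bin 3: 17 + 3 = 20
  bin 4: 16 = 16
  bin 5: 16 = 16
  bin 6: 15 = 15
  bin 7: 13 + 7 = 20
  bin 8: 12 + 7 = 19
  bin 9: 12 = 12
  bin 10: 11 = 11
  bin 11: 11 = 11
This matches the lower bound, so 11 is optimal.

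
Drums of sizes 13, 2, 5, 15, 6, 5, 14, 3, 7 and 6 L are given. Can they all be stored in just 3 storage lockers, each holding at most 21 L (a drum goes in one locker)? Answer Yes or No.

No

Total = 76 L; ⌈76/21⌉ = 4.
At least 4 storage lockers are required, but only 3 are allowed.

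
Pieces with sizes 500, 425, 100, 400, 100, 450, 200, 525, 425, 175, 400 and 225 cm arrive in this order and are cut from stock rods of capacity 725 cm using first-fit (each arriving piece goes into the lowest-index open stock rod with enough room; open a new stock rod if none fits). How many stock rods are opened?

  500 → stock rod 1 (new)  [load 500/725]
  425 → stock rod 2 (new)  [load 425/725]
  100 → stock rod 1  [load 600/725]
  400 → stock rod 3 (new)  [load 400/725]
  100 → stock rod 1  [load 700/725]
  450 → stock rod 4 (new)  [load 450/725]
  200 → stock rod 2  [load 625/725]
  525 → stock rod 5 (new)  [load 525/725]
  425 → stock rod 6 (new)  [load 425/725]
  175 → stock rod 3  [load 575/725]
  400 → stock rod 7 (new)  [load 400/725]
  225 → stock rod 4  [load 675/725]
7 stock rods opened.

7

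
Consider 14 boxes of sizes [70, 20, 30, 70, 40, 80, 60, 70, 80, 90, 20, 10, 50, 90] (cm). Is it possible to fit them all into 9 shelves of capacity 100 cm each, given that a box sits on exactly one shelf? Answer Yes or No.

Yes

A valid assignment using 9 shelves:
  shelf 1: 90 + 10 = 100
  shelf 2: 90 = 90
  shelf 3: 80 + 20 = 100
  shelf 4: 80 + 20 = 100
  shelf 5: 70 + 30 = 100
  shelf 6: 70 = 70
  shelf 7: 70 = 70
  shelf 8: 60 + 40 = 100
  shelf 9: 50 = 50
Every load is within 100 cm, so 9 shelves suffice.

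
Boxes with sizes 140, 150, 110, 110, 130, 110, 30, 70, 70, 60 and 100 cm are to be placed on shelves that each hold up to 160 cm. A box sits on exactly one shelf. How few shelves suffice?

8

Total = 150 + 140 + 130 + 110 + 110 + 110 + 100 + 70 + 70 + 60 + 30 = 1080 cm.
Lower bound: ⌈1080/160⌉ = 7 shelves.
A packing using 8 shelves:
  shelf 1: 150 = 150
  shelf 2: 140 = 140
  shelf 3: 130 + 30 = 160
  shelf 4: 110 = 110
  shelf 5: 110 = 110
  shelf 6: 110 = 110
  shelf 7: 100 + 60 = 160
  shelf 8: 70 + 70 = 140
No arrangement into 7 shelves stays within capacity, so 8 is optimal.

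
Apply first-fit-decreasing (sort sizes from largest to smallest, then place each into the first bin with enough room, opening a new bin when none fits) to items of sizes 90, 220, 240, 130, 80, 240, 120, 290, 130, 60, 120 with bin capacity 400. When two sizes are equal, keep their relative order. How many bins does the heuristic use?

5

Sorted descending: 290, 240, 240, 220, 130, 130, 120, 120, 90, 80, 60.
  290 → bin 1 (new)  [load 290/400]
  240 → bin 2 (new)  [load 240/400]
  240 → bin 3 (new)  [load 240/400]
  220 → bin 4 (new)  [load 220/400]
  130 → bin 2  [load 370/400]
  130 → bin 3  [load 370/400]
  120 → bin 4  [load 340/400]
  120 → bin 5 (new)  [load 120/400]
  90 → bin 1  [load 380/400]
  80 → bin 5  [load 200/400]
  60 → bin 4  [load 400/400]
5 bins opened.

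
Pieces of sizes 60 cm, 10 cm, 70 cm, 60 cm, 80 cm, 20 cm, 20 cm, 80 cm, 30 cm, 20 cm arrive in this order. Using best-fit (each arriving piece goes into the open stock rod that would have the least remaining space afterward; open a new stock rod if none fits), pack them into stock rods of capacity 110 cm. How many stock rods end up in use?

  60 → stock rod 1 (new)  [load 60/110]
  10 → stock rod 1  [load 70/110]
  70 → stock rod 2 (new)  [load 70/110]
  60 → stock rod 3 (new)  [load 60/110]
  80 → stock rod 4 (new)  [load 80/110]
  20 → stock rod 4  [load 100/110]
  20 → stock rod 1  [load 90/110]
  80 → stock rod 5 (new)  [load 80/110]
  30 → stock rod 5  [load 110/110]
  20 → stock rod 1  [load 110/110]
5 stock rods opened.

5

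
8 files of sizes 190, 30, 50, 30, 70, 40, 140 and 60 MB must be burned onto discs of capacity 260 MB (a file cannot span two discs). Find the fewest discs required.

Total = 190 + 140 + 70 + 60 + 50 + 40 + 30 + 30 = 610 MB.
Lower bound: ⌈610/260⌉ = 3 discs.
A packing using 3 discs:
  disc 1: 190 + 70 = 260
  disc 2: 140 + 60 + 50 = 250
  disc 3: 40 + 30 + 30 = 100
This matches the lower bound, so 3 is optimal.

3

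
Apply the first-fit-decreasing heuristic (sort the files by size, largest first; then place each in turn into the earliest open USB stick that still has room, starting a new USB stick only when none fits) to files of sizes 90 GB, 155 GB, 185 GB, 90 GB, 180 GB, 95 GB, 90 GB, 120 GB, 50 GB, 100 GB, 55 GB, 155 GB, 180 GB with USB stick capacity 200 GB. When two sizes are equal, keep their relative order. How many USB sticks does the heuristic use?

Sorted descending: 185, 180, 180, 155, 155, 120, 100, 95, 90, 90, 90, 55, 50.
  185 → USB stick 1 (new)  [load 185/200]
  180 → USB stick 2 (new)  [load 180/200]
  180 → USB stick 3 (new)  [load 180/200]
  155 → USB stick 4 (new)  [load 155/200]
  155 → USB stick 5 (new)  [load 155/200]
  120 → USB stick 6 (new)  [load 120/200]
  100 → USB stick 7 (new)  [load 100/200]
  95 → USB stick 7  [load 195/200]
  90 → USB stick 8 (new)  [load 90/200]
  90 → USB stick 8  [load 180/200]
  90 → USB stick 9 (new)  [load 90/200]
  55 → USB stick 6  [load 175/200]
  50 → USB stick 9  [load 140/200]
9 USB sticks opened.

9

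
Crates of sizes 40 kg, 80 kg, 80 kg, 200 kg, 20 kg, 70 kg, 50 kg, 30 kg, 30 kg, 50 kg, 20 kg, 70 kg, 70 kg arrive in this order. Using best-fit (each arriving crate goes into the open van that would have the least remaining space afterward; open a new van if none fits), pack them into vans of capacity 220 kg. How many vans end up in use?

4

  40 → van 1 (new)  [load 40/220]
  80 → van 1  [load 120/220]
  80 → van 1  [load 200/220]
  200 → van 2 (new)  [load 200/220]
  20 → van 1  [load 220/220]
  70 → van 3 (new)  [load 70/220]
  50 → van 3  [load 120/220]
  30 → van 3  [load 150/220]
  30 → van 3  [load 180/220]
  50 → van 4 (new)  [load 50/220]
  20 → van 2  [load 220/220]
  70 → van 4  [load 120/220]
  70 → van 4  [load 190/220]
4 vans opened.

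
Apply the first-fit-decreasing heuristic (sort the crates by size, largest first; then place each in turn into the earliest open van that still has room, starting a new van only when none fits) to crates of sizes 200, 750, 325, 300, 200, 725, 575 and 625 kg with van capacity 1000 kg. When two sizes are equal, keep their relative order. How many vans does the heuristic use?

4

Sorted descending: 750, 725, 625, 575, 325, 300, 200, 200.
  750 → van 1 (new)  [load 750/1000]
  725 → van 2 (new)  [load 725/1000]
  625 → van 3 (new)  [load 625/1000]
  575 → van 4 (new)  [load 575/1000]
  325 → van 3  [load 950/1000]
  300 → van 4  [load 875/1000]
  200 → van 1  [load 950/1000]
  200 → van 2  [load 925/1000]
4 vans opened.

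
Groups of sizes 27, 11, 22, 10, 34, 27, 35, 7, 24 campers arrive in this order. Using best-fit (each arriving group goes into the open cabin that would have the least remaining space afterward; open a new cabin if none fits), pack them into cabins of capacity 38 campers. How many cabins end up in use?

6

  27 → cabin 1 (new)  [load 27/38]
  11 → cabin 1  [load 38/38]
  22 → cabin 2 (new)  [load 22/38]
  10 → cabin 2  [load 32/38]
  34 → cabin 3 (new)  [load 34/38]
  27 → cabin 4 (new)  [load 27/38]
  35 → cabin 5 (new)  [load 35/38]
  7 → cabin 4  [load 34/38]
  24 → cabin 6 (new)  [load 24/38]
6 cabins opened.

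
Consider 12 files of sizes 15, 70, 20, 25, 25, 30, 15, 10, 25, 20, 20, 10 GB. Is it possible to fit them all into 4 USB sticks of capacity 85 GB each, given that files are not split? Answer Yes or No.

A valid assignment using 4 USB sticks:
  USB stick 1: 70 + 15 = 85
  USB stick 2: 30 + 25 + 25 = 80
  USB stick 3: 25 + 20 + 20 + 20 = 85
  USB stick 4: 15 + 10 + 10 = 35
Every load is within 85 GB, so 4 USB sticks suffice.

Yes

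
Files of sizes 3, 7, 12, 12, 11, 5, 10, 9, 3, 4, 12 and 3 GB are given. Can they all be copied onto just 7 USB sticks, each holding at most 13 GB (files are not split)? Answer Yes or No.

No

Total = 91 GB; ⌈91/13⌉ = 7.
The bound of 7 does not rule out 7, but exhaustive search shows no assignment into 7 USB sticks of capacity 13 GB exists — the minimum is 8.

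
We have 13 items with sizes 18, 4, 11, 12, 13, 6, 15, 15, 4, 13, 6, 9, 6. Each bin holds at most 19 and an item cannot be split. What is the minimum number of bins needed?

Total = 18 + 15 + 15 + 13 + 13 + 12 + 11 + 9 + 6 + 6 + 6 + 4 + 4 = 132.
Lower bound: ⌈132/19⌉ = 7 bins.
A packing using 8 bins:
  bin 1: 18 = 18
  bin 2: 15 + 4 = 19
  bin 3: 15 + 4 = 19
  bin 4: 13 + 6 = 19
  bin 5: 13 + 6 = 19
  bin 6: 12 + 6 = 18
  bin 7: 11 = 11
  bin 8: 9 = 9
No arrangement into 7 bins stays within capacity, so 8 is optimal.

8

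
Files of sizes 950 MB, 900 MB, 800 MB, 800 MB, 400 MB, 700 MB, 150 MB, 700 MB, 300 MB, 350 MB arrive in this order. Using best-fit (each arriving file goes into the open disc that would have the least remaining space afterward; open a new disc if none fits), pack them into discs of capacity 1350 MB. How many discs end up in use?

  950 → disc 1 (new)  [load 950/1350]
  900 → disc 2 (new)  [load 900/1350]
  800 → disc 3 (new)  [load 800/1350]
  800 → disc 4 (new)  [load 800/1350]
  400 → disc 1  [load 1350/1350]
  700 → disc 5 (new)  [load 700/1350]
  150 → disc 2  [load 1050/1350]
  700 → disc 6 (new)  [load 700/1350]
  300 → disc 2  [load 1350/1350]
  350 → disc 3  [load 1150/1350]
6 discs opened.

6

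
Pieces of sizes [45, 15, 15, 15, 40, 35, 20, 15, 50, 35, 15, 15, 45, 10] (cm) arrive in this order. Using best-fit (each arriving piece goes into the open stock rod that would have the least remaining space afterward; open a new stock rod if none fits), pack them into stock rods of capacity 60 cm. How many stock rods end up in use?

7

  45 → stock rod 1 (new)  [load 45/60]
  15 → stock rod 1  [load 60/60]
  15 → stock rod 2 (new)  [load 15/60]
  15 → stock rod 2  [load 30/60]
  40 → stock rod 3 (new)  [load 40/60]
  35 → stock rod 4 (new)  [load 35/60]
  20 → stock rod 3  [load 60/60]
  15 → stock rod 4  [load 50/60]
  50 → stock rod 5 (new)  [load 50/60]
  35 → stock rod 6 (new)  [load 35/60]
  15 → stock rod 6  [load 50/60]
  15 → stock rod 2  [load 45/60]
  45 → stock rod 7 (new)  [load 45/60]
  10 → stock rod 4  [load 60/60]
7 stock rods opened.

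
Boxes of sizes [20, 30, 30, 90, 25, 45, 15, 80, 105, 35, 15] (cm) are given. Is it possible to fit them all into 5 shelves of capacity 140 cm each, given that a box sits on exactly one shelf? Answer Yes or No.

A valid assignment using 4 shelves:
  shelf 1: 105 + 35 = 140
  shelf 2: 90 + 45 = 135
  shelf 3: 80 + 30 + 30 = 140
  shelf 4: 25 + 20 + 15 + 15 = 75
That uses only 4 ≤ 5, so 5 shelves are enough.

Yes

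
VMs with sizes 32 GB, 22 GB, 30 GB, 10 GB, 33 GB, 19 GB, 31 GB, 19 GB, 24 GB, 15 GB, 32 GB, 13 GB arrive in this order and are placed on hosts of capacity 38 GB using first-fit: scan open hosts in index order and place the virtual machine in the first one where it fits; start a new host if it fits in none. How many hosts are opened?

  32 → host 1 (new)  [load 32/38]
  22 → host 2 (new)  [load 22/38]
  30 → host 3 (new)  [load 30/38]
  10 → host 2  [load 32/38]
  33 → host 4 (new)  [load 33/38]
  19 → host 5 (new)  [load 19/38]
  31 → host 6 (new)  [load 31/38]
  19 → host 5  [load 38/38]
  24 → host 7 (new)  [load 24/38]
  15 → host 8 (new)  [load 15/38]
  32 → host 9 (new)  [load 32/38]
  13 → host 7  [load 37/38]
9 hosts opened.

9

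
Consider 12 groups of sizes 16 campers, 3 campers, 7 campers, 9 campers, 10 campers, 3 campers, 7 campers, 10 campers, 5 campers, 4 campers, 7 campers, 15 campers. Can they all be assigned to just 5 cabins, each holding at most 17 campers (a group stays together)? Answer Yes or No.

Total = 96 campers; ⌈96/17⌉ = 6.
At least 6 cabins are required, but only 5 are allowed.

No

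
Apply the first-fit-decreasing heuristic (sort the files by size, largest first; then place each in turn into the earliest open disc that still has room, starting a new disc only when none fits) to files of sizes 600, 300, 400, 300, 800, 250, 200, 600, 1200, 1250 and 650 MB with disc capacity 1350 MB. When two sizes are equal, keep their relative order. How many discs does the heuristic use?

6

Sorted descending: 1250, 1200, 800, 650, 600, 600, 400, 300, 300, 250, 200.
  1250 → disc 1 (new)  [load 1250/1350]
  1200 → disc 2 (new)  [load 1200/1350]
  800 → disc 3 (new)  [load 800/1350]
  650 → disc 4 (new)  [load 650/1350]
  600 → disc 4  [load 1250/1350]
  600 → disc 5 (new)  [load 600/1350]
  400 → disc 3  [load 1200/1350]
  300 → disc 5  [load 900/1350]
  300 → disc 5  [load 1200/1350]
  250 → disc 6 (new)  [load 250/1350]
  200 → disc 6  [load 450/1350]
6 discs opened.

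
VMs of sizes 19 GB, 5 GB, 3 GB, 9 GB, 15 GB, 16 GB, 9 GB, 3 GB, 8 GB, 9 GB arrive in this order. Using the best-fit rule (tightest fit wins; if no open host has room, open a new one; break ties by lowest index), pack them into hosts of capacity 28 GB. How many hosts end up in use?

4

  19 → host 1 (new)  [load 19/28]
  5 → host 1  [load 24/28]
  3 → host 1  [load 27/28]
  9 → host 2 (new)  [load 9/28]
  15 → host 2  [load 24/28]
  16 → host 3 (new)  [load 16/28]
  9 → host 3  [load 25/28]
  3 → host 3  [load 28/28]
  8 → host 4 (new)  [load 8/28]
  9 → host 4  [load 17/28]
4 hosts opened.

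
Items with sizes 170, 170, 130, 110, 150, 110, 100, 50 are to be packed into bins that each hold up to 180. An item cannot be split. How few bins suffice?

7

Total = 170 + 170 + 150 + 130 + 110 + 110 + 100 + 50 = 990.
Lower bound: ⌈990/180⌉ = 6 bins.
Also, 7 items each exceed 90, and no two of those can share a bin, so at least 7 bins are needed.
A packing using 7 bins:
  bin 1: 170 = 170
  bin 2: 170 = 170
  bin 3: 150 = 150
  bin 4: 130 + 50 = 180
  bin 5: 110 = 110
  bin 6: 110 = 110
  bin 7: 100 = 100
This matches the lower bound, so 7 is optimal.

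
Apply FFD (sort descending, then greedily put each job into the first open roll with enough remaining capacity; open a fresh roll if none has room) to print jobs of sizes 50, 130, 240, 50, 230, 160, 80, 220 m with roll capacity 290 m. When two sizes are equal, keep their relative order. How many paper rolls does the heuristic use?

5

Sorted descending: 240, 230, 220, 160, 130, 80, 50, 50.
  240 → roll 1 (new)  [load 240/290]
  230 → roll 2 (new)  [load 230/290]
  220 → roll 3 (new)  [load 220/290]
  160 → roll 4 (new)  [load 160/290]
  130 → roll 4  [load 290/290]
  80 → roll 5 (new)  [load 80/290]
  50 → roll 1  [load 290/290]
  50 → roll 2  [load 280/290]
5 paper rolls opened.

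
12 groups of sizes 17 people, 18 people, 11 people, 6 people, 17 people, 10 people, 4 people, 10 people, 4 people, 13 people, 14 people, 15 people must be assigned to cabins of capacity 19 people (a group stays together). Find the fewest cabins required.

Total = 18 + 17 + 17 + 15 + 14 + 13 + 11 + 10 + 10 + 6 + 4 + 4 = 139 people.
Lower bound: ⌈139/19⌉ = 8 cabins.
Also, 9 groups each exceed 19/2 people, and no two of those can share a cabin, so at least 9 cabins are needed.
A packing using 9 cabins:
  cabin 1: 18 = 18
  cabin 2: 17 = 17
  cabin 3: 17 = 17
  cabin 4: 15 + 4 = 19
  cabin 5: 14 + 4 = 18
  cabin 6: 13 + 6 = 19
  cabin 7: 11 = 11
  cabin 8: 10 = 10
  cabin 9: 10 = 10
This matches the lower bound, so 9 is optimal.

9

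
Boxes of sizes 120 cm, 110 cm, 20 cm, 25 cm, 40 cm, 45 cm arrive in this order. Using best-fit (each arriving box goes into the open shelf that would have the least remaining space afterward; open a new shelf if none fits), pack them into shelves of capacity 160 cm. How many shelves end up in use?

  120 → shelf 1 (new)  [load 120/160]
  110 → shelf 2 (new)  [load 110/160]
  20 → shelf 1  [load 140/160]
  25 → shelf 2  [load 135/160]
  40 → shelf 3 (new)  [load 40/160]
  45 → shelf 3  [load 85/160]
3 shelves opened.

3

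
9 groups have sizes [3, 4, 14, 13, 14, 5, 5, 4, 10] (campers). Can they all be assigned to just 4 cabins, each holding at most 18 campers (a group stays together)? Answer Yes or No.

A valid assignment using 4 cabins:
  cabin 1: 14 + 4 = 18
  cabin 2: 14 + 4 = 18
  cabin 3: 13 + 5 = 18
  cabin 4: 10 + 5 + 3 = 18
Every load is within 18 campers, so 4 cabins suffice.

Yes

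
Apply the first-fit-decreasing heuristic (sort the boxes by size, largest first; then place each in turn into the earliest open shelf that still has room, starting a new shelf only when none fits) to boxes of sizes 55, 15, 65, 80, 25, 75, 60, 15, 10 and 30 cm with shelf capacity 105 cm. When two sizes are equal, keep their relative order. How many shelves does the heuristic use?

5

Sorted descending: 80, 75, 65, 60, 55, 30, 25, 15, 15, 10.
  80 → shelf 1 (new)  [load 80/105]
  75 → shelf 2 (new)  [load 75/105]
  65 → shelf 3 (new)  [load 65/105]
  60 → shelf 4 (new)  [load 60/105]
  55 → shelf 5 (new)  [load 55/105]
  30 → shelf 2  [load 105/105]
  25 → shelf 1  [load 105/105]
  15 → shelf 3  [load 80/105]
  15 → shelf 3  [load 95/105]
  10 → shelf 3  [load 105/105]
5 shelves opened.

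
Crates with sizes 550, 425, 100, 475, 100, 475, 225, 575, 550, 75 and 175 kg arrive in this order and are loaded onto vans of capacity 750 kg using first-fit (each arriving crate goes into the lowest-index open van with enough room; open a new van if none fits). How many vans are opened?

6

  550 → van 1 (new)  [load 550/750]
  425 → van 2 (new)  [load 425/750]
  100 → van 1  [load 650/750]
  475 → van 3 (new)  [load 475/750]
  100 → van 1  [load 750/750]
  475 → van 4 (new)  [load 475/750]
  225 → van 2  [load 650/750]
  575 → van 5 (new)  [load 575/750]
  550 → van 6 (new)  [load 550/750]
  75 → van 2  [load 725/750]
  175 → van 3  [load 650/750]
6 vans opened.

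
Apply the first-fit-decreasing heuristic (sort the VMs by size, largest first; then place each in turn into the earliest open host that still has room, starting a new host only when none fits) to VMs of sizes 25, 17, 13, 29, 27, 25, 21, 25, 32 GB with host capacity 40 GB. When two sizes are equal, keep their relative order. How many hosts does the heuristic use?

7

Sorted descending: 32, 29, 27, 25, 25, 25, 21, 17, 13.
  32 → host 1 (new)  [load 32/40]
  29 → host 2 (new)  [load 29/40]
  27 → host 3 (new)  [load 27/40]
  25 → host 4 (new)  [load 25/40]
  25 → host 5 (new)  [load 25/40]
  25 → host 6 (new)  [load 25/40]
  21 → host 7 (new)  [load 21/40]
  17 → host 7  [load 38/40]
  13 → host 3  [load 40/40]
7 hosts opened.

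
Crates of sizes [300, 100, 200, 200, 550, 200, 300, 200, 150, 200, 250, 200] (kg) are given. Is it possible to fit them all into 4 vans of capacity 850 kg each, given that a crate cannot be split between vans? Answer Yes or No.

Yes

A valid assignment using 4 vans:
  van 1: 550 + 300 = 850
  van 2: 300 + 250 + 200 + 100 = 850
  van 3: 200 + 200 + 200 + 200 = 800
  van 4: 200 + 150 = 350
Every load is within 850 kg, so 4 vans suffice.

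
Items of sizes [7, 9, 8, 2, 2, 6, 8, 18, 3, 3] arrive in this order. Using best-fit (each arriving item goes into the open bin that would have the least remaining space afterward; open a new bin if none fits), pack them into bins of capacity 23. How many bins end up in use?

  7 → bin 1 (new)  [load 7/23]
  9 → bin 1  [load 16/23]
  8 → bin 2 (new)  [load 8/23]
  2 → bin 1  [load 18/23]
  2 → bin 1  [load 20/23]
  6 → bin 2  [load 14/23]
  8 → bin 2  [load 22/23]
  18 → bin 3 (new)  [load 18/23]
  3 → bin 1  [load 23/23]
  3 → bin 3  [load 21/23]
3 bins opened.

3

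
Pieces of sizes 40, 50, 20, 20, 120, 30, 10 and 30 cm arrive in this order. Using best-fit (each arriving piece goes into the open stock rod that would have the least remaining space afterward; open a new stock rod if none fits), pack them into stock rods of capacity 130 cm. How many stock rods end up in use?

  40 → stock rod 1 (new)  [load 40/130]
  50 → stock rod 1  [load 90/130]
  20 → stock rod 1  [load 110/130]
  20 → stock rod 1  [load 130/130]
  120 → stock rod 2 (new)  [load 120/130]
  30 → stock rod 3 (new)  [load 30/130]
  10 → stock rod 2  [load 130/130]
  30 → stock rod 3  [load 60/130]
3 stock rods opened.

3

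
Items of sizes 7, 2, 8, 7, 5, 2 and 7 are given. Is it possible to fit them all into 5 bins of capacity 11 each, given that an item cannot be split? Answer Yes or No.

Yes

A valid assignment using 5 bins:
  bin 1: 8 + 2 = 10
  bin 2: 7 + 2 = 9
  bin 3: 7 = 7
  bin 4: 7 = 7
  bin 5: 5 = 5
Every load is within 11, so 5 bins suffice.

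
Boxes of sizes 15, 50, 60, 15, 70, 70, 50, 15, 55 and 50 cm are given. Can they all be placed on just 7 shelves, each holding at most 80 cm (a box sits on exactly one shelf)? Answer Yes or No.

A valid assignment using 7 shelves:
  shelf 1: 70 = 70
  shelf 2: 70 = 70
  shelf 3: 60 + 15 = 75
  shelf 4: 55 + 15 = 70
  shelf 5: 50 + 15 = 65
  shelf 6: 50 = 50
  shelf 7: 50 = 50
Every load is within 80 cm, so 7 shelves suffice.

Yes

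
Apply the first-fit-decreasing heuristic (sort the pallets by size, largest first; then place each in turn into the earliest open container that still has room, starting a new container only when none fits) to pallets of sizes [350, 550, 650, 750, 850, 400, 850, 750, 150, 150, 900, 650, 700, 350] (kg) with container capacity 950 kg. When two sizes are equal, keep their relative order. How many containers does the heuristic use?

10

Sorted descending: 900, 850, 850, 750, 750, 700, 650, 650, 550, 400, 350, 350, 150, 150.
  900 → container 1 (new)  [load 900/950]
  850 → container 2 (new)  [load 850/950]
  850 → container 3 (new)  [load 850/950]
  750 → container 4 (new)  [load 750/950]
  750 → container 5 (new)  [load 750/950]
  700 → container 6 (new)  [load 700/950]
  650 → container 7 (new)  [load 650/950]
  650 → container 8 (new)  [load 650/950]
  550 → container 9 (new)  [load 550/950]
  400 → container 9  [load 950/950]
  350 → container 10 (new)  [load 350/950]
  350 → container 10  [load 700/950]
  150 → container 4  [load 900/950]
  150 → container 5  [load 900/950]
10 containers opened.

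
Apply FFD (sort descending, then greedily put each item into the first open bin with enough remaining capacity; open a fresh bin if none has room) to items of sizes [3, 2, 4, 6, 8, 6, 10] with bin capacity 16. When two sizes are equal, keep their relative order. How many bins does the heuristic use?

Sorted descending: 10, 8, 6, 6, 4, 3, 2.
  10 → bin 1 (new)  [load 10/16]
  8 → bin 2 (new)  [load 8/16]
  6 → bin 1  [load 16/16]
  6 → bin 2  [load 14/16]
  4 → bin 3 (new)  [load 4/16]
  3 → bin 3  [load 7/16]
  2 → bin 2  [load 16/16]
3 bins opened.

3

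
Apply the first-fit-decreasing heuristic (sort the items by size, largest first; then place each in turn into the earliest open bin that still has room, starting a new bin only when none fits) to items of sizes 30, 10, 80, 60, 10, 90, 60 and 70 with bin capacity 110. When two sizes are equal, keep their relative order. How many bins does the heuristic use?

Sorted descending: 90, 80, 70, 60, 60, 30, 10, 10.
  90 → bin 1 (new)  [load 90/110]
  80 → bin 2 (new)  [load 80/110]
  70 → bin 3 (new)  [load 70/110]
  60 → bin 4 (new)  [load 60/110]
  60 → bin 5 (new)  [load 60/110]
  30 → bin 2  [load 110/110]
  10 → bin 1  [load 100/110]
  10 → bin 1  [load 110/110]
5 bins opened.

5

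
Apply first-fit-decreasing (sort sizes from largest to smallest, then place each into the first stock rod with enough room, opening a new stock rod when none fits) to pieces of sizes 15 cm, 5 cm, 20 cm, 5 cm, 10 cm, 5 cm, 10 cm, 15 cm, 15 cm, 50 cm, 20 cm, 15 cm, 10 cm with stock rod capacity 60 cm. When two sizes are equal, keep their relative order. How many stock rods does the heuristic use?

Sorted descending: 50, 20, 20, 15, 15, 15, 15, 10, 10, 10, 5, 5, 5.
  50 → stock rod 1 (new)  [load 50/60]
  20 → stock rod 2 (new)  [load 20/60]
  20 → stock rod 2  [load 40/60]
  15 → stock rod 2  [load 55/60]
  15 → stock rod 3 (new)  [load 15/60]
  15 → stock rod 3  [load 30/60]
  15 → stock rod 3  [load 45/60]
  10 → stock rod 1  [load 60/60]
  10 → stock rod 3  [load 55/60]
  10 → stock rod 4 (new)  [load 10/60]
  5 → stock rod 2  [load 60/60]
  5 → stock rod 3  [load 60/60]
  5 → stock rod 4  [load 15/60]
4 stock rods opened.

4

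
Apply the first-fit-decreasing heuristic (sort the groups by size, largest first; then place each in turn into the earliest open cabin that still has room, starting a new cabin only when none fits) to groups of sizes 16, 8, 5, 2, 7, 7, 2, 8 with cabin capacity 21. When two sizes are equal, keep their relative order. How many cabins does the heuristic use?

Sorted descending: 16, 8, 8, 7, 7, 5, 2, 2.
  16 → cabin 1 (new)  [load 16/21]
  8 → cabin 2 (new)  [load 8/21]
  8 → cabin 2  [load 16/21]
  7 → cabin 3 (new)  [load 7/21]
  7 → cabin 3  [load 14/21]
  5 → cabin 1  [load 21/21]
  2 → cabin 2  [load 18/21]
  2 → cabin 2  [load 20/21]
3 cabins opened.

3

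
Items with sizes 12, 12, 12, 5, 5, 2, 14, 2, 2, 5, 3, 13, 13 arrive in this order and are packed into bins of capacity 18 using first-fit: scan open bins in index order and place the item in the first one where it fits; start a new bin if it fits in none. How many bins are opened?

  12 → bin 1 (new)  [load 12/18]
  12 → bin 2 (new)  [load 12/18]
  12 → bin 3 (new)  [load 12/18]
  5 → bin 1  [load 17/18]
  5 → bin 2  [load 17/18]
  2 → bin 3  [load 14/18]
  14 → bin 4 (new)  [load 14/18]
  2 → bin 3  [load 16/18]
  2 → bin 3  [load 18/18]
  5 → bin 5 (new)  [load 5/18]
  3 → bin 4  [load 17/18]
  13 → bin 5  [load 18/18]
  13 → bin 6 (new)  [load 13/18]
6 bins opened.

6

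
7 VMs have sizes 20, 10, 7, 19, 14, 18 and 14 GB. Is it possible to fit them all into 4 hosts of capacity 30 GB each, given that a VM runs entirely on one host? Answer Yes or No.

A valid assignment using 4 hosts:
  host 1: 20 + 10 = 30
  host 2: 19 + 7 = 26
  host 3: 18 = 18
  host 4: 14 + 14 = 28
Every load is within 30 GB, so 4 hosts suffice.

Yes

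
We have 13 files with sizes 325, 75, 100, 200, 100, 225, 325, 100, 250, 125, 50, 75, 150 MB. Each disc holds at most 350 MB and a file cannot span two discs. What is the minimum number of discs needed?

7

Total = 325 + 325 + 250 + 225 + 200 + 150 + 125 + 100 + 100 + 100 + 75 + 75 + 50 = 2100 MB.
Lower bound: ⌈2100/350⌉ = 6 discs.
A packing using 7 discs:
  disc 1: 325 = 325
  disc 2: 325 = 325
  disc 3: 250 + 100 = 350
  disc 4: 225 + 125 = 350
  disc 5: 200 + 150 = 350
  disc 6: 100 + 100 + 75 + 75 = 350
  disc 7: 50 = 50
No arrangement into 6 discs stays within capacity, so 7 is optimal.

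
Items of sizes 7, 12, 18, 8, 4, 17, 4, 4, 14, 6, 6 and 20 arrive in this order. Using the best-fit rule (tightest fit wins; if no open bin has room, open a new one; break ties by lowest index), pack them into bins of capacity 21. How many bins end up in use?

7

  7 → bin 1 (new)  [load 7/21]
  12 → bin 1  [load 19/21]
  18 → bin 2 (new)  [load 18/21]
  8 → bin 3 (new)  [load 8/21]
  4 → bin 3  [load 12/21]
  17 → bin 4 (new)  [load 17/21]
  4 → bin 4  [load 21/21]
  4 → bin 3  [load 16/21]
  14 → bin 5 (new)  [load 14/21]
  6 → bin 5  [load 20/21]
  6 → bin 6 (new)  [load 6/21]
  20 → bin 7 (new)  [load 20/21]
7 bins opened.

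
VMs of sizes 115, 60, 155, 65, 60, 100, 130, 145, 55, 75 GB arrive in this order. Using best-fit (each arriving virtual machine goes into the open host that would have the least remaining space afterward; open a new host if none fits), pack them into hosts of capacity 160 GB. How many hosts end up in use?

7

  115 → host 1 (new)  [load 115/160]
  60 → host 2 (new)  [load 60/160]
  155 → host 3 (new)  [load 155/160]
  65 → host 2  [load 125/160]
  60 → host 4 (new)  [load 60/160]
  100 → host 4  [load 160/160]
  130 → host 5 (new)  [load 130/160]
  145 → host 6 (new)  [load 145/160]
  55 → host 7 (new)  [load 55/160]
  75 → host 7  [load 130/160]
7 hosts opened.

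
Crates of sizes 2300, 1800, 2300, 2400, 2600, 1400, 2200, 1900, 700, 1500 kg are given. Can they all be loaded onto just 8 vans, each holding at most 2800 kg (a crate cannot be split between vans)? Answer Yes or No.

No

Total = 19100 kg; ⌈19100/2800⌉ = 7.
8 crates each exceed half the capacity and cannot share a van, forcing at least 8 vans.
The bound of 8 does not rule out 8, but exhaustive search shows no assignment into 8 vans of capacity 2800 kg exists — the minimum is 9.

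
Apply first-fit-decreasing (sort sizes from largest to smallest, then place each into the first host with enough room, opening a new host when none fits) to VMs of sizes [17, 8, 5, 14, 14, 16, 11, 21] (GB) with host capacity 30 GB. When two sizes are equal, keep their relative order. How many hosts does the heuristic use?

4

Sorted descending: 21, 17, 16, 14, 14, 11, 8, 5.
  21 → host 1 (new)  [load 21/30]
  17 → host 2 (new)  [load 17/30]
  16 → host 3 (new)  [load 16/30]
  14 → host 3  [load 30/30]
  14 → host 4 (new)  [load 14/30]
  11 → host 2  [load 28/30]
  8 → host 1  [load 29/30]
  5 → host 4  [load 19/30]
4 hosts opened.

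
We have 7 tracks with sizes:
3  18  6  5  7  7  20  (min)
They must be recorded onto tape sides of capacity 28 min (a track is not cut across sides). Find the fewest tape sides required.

Total = 20 + 18 + 7 + 7 + 6 + 5 + 3 = 66 min.
Lower bound: ⌈66/28⌉ = 3 tape sides.
A packing using 3 tape sides:
  side 1: 20 + 7 = 27
  side 2: 18 + 7 + 3 = 28
  side 3: 6 + 5 = 11
This matches the lower bound, so 3 is optimal.

3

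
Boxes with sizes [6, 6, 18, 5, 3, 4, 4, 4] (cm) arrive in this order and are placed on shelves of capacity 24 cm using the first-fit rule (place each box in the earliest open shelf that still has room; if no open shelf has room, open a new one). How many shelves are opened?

  6 → shelf 1 (new)  [load 6/24]
  6 → shelf 1  [load 12/24]
  18 → shelf 2 (new)  [load 18/24]
  5 → shelf 1  [load 17/24]
  3 → shelf 1  [load 20/24]
  4 → shelf 1  [load 24/24]
  4 → shelf 2  [load 22/24]
  4 → shelf 3 (new)  [load 4/24]
3 shelves opened.

3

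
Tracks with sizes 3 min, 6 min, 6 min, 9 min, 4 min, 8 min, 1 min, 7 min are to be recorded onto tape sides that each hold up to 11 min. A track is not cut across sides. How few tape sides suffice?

Total = 9 + 8 + 7 + 6 + 6 + 4 + 3 + 1 = 44 min.
Lower bound: ⌈44/11⌉ = 4 tape sides.
Also, 5 tracks each exceed 11/2 min, and no two of those can share a side, so at least 5 tape sides are needed.
A packing using 5 tape sides:
  side 1: 9 + 1 = 10
  side 2: 8 + 3 = 11
  side 3: 7 + 4 = 11
  side 4: 6 = 6
  side 5: 6 = 6
This matches the lower bound, so 5 is optimal.

5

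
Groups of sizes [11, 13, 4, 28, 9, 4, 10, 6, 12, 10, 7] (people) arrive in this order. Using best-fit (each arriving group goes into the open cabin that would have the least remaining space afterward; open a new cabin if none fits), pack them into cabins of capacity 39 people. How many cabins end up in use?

3

  11 → cabin 1 (new)  [load 11/39]
  13 → cabin 1  [load 24/39]
  4 → cabin 1  [load 28/39]
  28 → cabin 2 (new)  [load 28/39]
  9 → cabin 1  [load 37/39]
  4 → cabin 2  [load 32/39]
  10 → cabin 3 (new)  [load 10/39]
  6 → cabin 2  [load 38/39]
  12 → cabin 3  [load 22/39]
  10 → cabin 3  [load 32/39]
  7 → cabin 3  [load 39/39]
3 cabins opened.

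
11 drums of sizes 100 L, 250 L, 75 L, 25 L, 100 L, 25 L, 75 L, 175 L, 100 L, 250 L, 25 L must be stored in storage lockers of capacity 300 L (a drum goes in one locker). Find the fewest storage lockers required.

5

Total = 250 + 250 + 175 + 100 + 100 + 100 + 75 + 75 + 25 + 25 + 25 = 1200 L.
Lower bound: ⌈1200/300⌉ = 4 storage lockers.
A packing using 5 storage lockers:
  locker 1: 250 + 25 + 25 = 300
  locker 2: 250 + 25 = 275
  locker 3: 175 + 100 = 275
  locker 4: 100 + 100 + 75 = 275
  locker 5: 75 = 75
No arrangement into 4 storage lockers stays within capacity, so 5 is optimal.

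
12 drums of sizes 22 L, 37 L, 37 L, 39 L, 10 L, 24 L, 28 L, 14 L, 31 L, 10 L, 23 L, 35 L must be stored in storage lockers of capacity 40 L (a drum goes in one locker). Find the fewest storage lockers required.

9

Total = 39 + 37 + 37 + 35 + 31 + 28 + 24 + 23 + 22 + 14 + 10 + 10 = 310 L.
Lower bound: ⌈310/40⌉ = 8 storage lockers.
Also, 9 drums each exceed 20 L, and no two of those can share a locker, so at least 9 storage lockers are needed.
A packing using 9 storage lockers:
  locker 1: 39 = 39
  locker 2: 37 = 37
  locker 3: 37 = 37
  locker 4: 35 = 35
  locker 5: 31 = 31
  locker 6: 28 + 10 = 38
  locker 7: 24 + 14 = 38
  locker 8: 23 + 10 = 33
  locker 9: 22 = 22
This matches the lower bound, so 9 is optimal.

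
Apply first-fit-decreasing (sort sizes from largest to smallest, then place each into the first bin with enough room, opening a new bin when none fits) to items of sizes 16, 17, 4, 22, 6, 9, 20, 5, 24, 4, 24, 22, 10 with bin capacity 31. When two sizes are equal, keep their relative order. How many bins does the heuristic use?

7

Sorted descending: 24, 24, 22, 22, 20, 17, 16, 10, 9, 6, 5, 4, 4.
  24 → bin 1 (new)  [load 24/31]
  24 → bin 2 (new)  [load 24/31]
  22 → bin 3 (new)  [load 22/31]
  22 → bin 4 (new)  [load 22/31]
  20 → bin 5 (new)  [load 20/31]
  17 → bin 6 (new)  [load 17/31]
  16 → bin 7 (new)  [load 16/31]
  10 → bin 5  [load 30/31]
  9 → bin 3  [load 31/31]
  6 → bin 1  [load 30/31]
  5 → bin 2  [load 29/31]
  4 → bin 4  [load 26/31]
  4 → bin 4  [load 30/31]
7 bins opened.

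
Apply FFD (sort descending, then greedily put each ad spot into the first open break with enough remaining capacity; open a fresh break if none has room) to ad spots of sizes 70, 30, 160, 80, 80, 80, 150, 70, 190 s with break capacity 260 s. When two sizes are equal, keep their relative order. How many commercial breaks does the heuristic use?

Sorted descending: 190, 160, 150, 80, 80, 80, 70, 70, 30.
  190 → break 1 (new)  [load 190/260]
  160 → break 2 (new)  [load 160/260]
  150 → break 3 (new)  [load 150/260]
  80 → break 2  [load 240/260]
  80 → break 3  [load 230/260]
  80 → break 4 (new)  [load 80/260]
  70 → break 1  [load 260/260]
  70 → break 4  [load 150/260]
  30 → break 3  [load 260/260]
4 commercial breaks opened.

4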